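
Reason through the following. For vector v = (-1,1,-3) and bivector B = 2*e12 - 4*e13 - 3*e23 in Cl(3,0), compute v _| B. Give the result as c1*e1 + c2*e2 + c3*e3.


Left contraction v _| B = <vB>_1 (grade-1 part of the geometric product vB).
Using e1_|e12 = e2, e2_|e12 = -e1, e1_|e13 = e3, e3_|e13 = -e1, e2_|e23 = e3, e3_|e23 = -e2:
e1 coeff: -v2*b12 - v3*b13 = -(1)*(2) - (-3)*(-4) = -14
e2 coeff: v1*b12 - v3*b23 = (-1)*(2) - (-3)*(-3) = -11
e3 coeff: v1*b13 + v2*b23 = (-1)*(-4) + (1)*(-3) = 1
v _| B = -14*e1 - 11*e2 + 1*e3


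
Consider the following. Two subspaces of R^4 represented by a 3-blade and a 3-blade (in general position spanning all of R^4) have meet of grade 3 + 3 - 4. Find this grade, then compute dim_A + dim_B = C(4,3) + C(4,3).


Meet grade = grade(A) + grade(B) - n
= 3 + 3 - 4 = 2
C(4,3) = 4
C(4,3) = 4
dim_A + dim_B = 4 + 4 = 8


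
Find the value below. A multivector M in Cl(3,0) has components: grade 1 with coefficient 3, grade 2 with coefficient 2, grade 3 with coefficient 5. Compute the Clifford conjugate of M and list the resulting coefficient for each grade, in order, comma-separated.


Clifford conjugate sign for grade k: (-1)^(k(k+1)/2)
Grade 1: (-1)^(1*2/2) = (-1)^1 = -1, coeff 3 -> -3
Grade 2: (-1)^(2*3/2) = (-1)^3 = -1, coeff 2 -> -2
Grade 3: (-1)^(3*4/2) = (-1)^6 = 1, coeff 5 -> 5
Conjugated coefficients: -3, -2, 5


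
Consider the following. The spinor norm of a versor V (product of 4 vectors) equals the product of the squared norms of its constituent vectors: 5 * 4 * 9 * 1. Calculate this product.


Spinor norm N(V) = |v1|^2 * |v2|^2 * ... * |v4|^2
= 5 * 4 * 9 * 1
Running product: 5, 20, 180, 180
N(V) = 180


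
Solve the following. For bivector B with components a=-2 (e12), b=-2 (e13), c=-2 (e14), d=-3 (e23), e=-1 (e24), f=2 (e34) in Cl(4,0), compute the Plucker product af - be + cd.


Plucker relation: af - be + cd
a*f = (-2)*2 = -4
b*e = (-2)*(-1) = 2
c*d = (-2)*(-3) = 6
af - be + cd = -4 - 2 + 6
= 0


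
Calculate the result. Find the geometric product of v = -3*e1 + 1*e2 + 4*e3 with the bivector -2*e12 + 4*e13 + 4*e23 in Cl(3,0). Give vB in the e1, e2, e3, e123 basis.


vB has grade-1 (vector) and grade-3 (trivector) parts: vB = (v _| B) + (v ^ B).
Vector part <vB>_1:
  e1: -v2*b12 - v3*b13 = -(1)*(-2) - (4)*(4) = -14
  e2: v1*b12 - v3*b23 = (-3)*(-2) - (4)*(4) = -10
  e3: v1*b13 + v2*b23 = (-3)*(4) + (1)*(4) = -8
Trivector part <vB>_3:
  e123: v1*b23 - v2*b13 + v3*b12 = (-3)*(4) - (1)*(4) + (4)*(-2) = -24
vB = -14*e1 - 10*e2 - 8*e3 - 24*e123


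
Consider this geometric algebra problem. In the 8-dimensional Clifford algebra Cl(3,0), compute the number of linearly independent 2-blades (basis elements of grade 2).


Number of grade-k basis blades in Cl(p,q) with n = p + q is C(n, k).
n = 3 + 0 = 3
C(3, 2) = 3! / (2! * 1!)
= 6 / (2 * 1)
= 3


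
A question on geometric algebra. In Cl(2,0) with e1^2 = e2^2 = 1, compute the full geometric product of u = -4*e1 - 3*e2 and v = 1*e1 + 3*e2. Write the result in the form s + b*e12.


Expand: (-4*e1 - 3*e2)(1*e1 + 3*e2)
= (-4)*1*e1e1 + (-4)*3*e1e2 + (-3)*1*e2e1 + (-3)*3*e2e2
Using e1^2 = e2^2 = 1, e2e1 = -e1e2:
Scalar part s = (-4)*1 + (-3)*3 = -4 + (-9) = -13
Bivector part b = (-4)*3 - (-3)*1 = -12 - (-3) = -9
uv = -13 - 9*e12


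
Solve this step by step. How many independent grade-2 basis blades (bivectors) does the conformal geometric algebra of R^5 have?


The conformal model of R^5 uses Cl(6,1) with m = 5 + 2 = 7 generators.
Number of grade-2 blades = C(m, 2) = C(7, 2)
= 7*6/2 = 21


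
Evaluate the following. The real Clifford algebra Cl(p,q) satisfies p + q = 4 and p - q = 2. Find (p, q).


We need p + q = 4 and p - q = 2.
Adding: 2p = 4 + 2 = 6, so p = 3.
Then q = 4 - 3 = 1.
(p, q) = (3, 1)


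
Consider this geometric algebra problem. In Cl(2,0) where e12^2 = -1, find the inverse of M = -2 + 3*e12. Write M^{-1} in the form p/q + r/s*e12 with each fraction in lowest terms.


M = -2 + 3*e12, where e12^2 = -1.
Since M commutes with its reverse ~M = a - b*e12, M * ~M = a^2 - b^2*e12^2 = a^2 + b^2.
So M^{-1} = ~M / (a^2 + b^2) = (a - b*e12)/(a^2 + b^2).
a^2 + b^2 = 4 + 9 = 13
Scalar part = -2/13 = -2/13
Bivector coeff = -3/13 = -3/13
M^{-1} = -2/13 - 3/13*e12


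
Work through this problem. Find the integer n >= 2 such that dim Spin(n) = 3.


dim Spin(n) = dim so(n) = n(n-1)/2.
Solve n(n-1)/2 = 3, i.e. n^2 - n - 6 = 0.
Discriminant = 1 + 8*3 = 25
n = (1 + sqrt(25))/2 = (1 + 5)/2 = 3


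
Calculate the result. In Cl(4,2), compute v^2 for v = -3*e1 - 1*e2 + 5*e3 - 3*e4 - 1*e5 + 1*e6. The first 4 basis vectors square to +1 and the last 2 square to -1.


v^2 = sum of c_i^2 * e_i^2
Positive signature terms (e_i^2 = +1): (-3)^2 + (-1)^2 + 5^2 + (-3)^2 = 44
Negative signature terms (e_j^2 = -1): (-1)^2 + 1^2 = 2
v^2 = 44 - 2 = 42


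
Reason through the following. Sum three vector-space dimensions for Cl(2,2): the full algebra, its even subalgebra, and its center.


n = 2 + 2 = 4
Total dim = 2^4 = 16
Even subalgebra dim = 2^3 = 8
n is even, so center dim = 1
Sum = 16 + 8 + 1 = 25


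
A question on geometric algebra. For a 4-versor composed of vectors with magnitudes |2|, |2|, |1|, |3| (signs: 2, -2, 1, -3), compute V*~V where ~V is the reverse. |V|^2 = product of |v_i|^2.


Each vector v_i has |v_i|^2 = s_i^2
Squared scales: 2^2 = 4, (-2)^2 = 4, 1^2 = 1, (-3)^2 = 9
|V|^2 = 4 * 4 * 1 * 9
= 144


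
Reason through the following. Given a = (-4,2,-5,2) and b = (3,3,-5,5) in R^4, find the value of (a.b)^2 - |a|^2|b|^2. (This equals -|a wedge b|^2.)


a . b = (-4)*3 + 2*3 + (-5)*(-5) + 2*5
= -12 + 6 + 25 + 10 = 29
|a|^2 = (-4)^2 + 2^2 + (-5)^2 + 2^2 = 49
|b|^2 = 3^2 + 3^2 + (-5)^2 + 5^2 = 68
(a.b)^2 = 29^2 = 841
|a|^2 * |b|^2 = 49 * 68 = 3332
Result = 841 - 3332 = -2491


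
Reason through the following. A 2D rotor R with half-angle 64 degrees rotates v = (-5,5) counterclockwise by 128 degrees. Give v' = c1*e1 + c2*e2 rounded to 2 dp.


Rotor R = cos(64deg) - sin(64deg)*e12
Rotation angle theta = 2 * 64 = 128 degrees
v' = R*v*~R rotates v by theta.
cos(128deg) = -0.6157, sin(128deg) = 0.7880
v'_1 = -5*cos(128deg) - 5*sin(128deg)
= -5*(-0.6157) - 5*0.7880
= -0.86
v'_2 = -5*sin(128deg) + 5*cos(128deg)
= -5*0.7880 + 5*(-0.6157)
= -7.02
v' = -0.86*e1 - 7.02*e2


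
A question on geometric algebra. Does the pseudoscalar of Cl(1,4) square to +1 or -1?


The pseudoscalar I = e1...e_n (product of all n generators) of Cl(p,q) satisfies I^2 = (-1)^(q + n(n-1)/2).
p = 1, q = 4, n = p + q = 5
n(n-1)/2 = 5 * 4 / 2 = 10
Exponent = q + n(n-1)/2 = 4 + 10 = 14
I^2 = (-1)^14 = +1


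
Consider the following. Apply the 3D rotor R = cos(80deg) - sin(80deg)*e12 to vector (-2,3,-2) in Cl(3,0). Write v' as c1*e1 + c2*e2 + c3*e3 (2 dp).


Rotor R = cos(80deg) - sin(80deg)*e12
Rotation angle theta = 2 * 80 = 160 degrees in the e12 plane (e1 -> e2).
The component perpendicular to the plane (e3) is invariant: v'_3 = v3 = -2.00
cos(160deg) = -0.9397, sin(160deg) = 0.3420
v'_1 = v1*cos(theta) - v2*sin(theta) = -2*(-0.9397) - 3*0.3420 = 0.85
v'_2 = v1*sin(theta) + v2*cos(theta) = -2*0.3420 + 3*(-0.9397) = -3.50
v' = 0.85*e1 - 3.50*e2 - 2.00*e3


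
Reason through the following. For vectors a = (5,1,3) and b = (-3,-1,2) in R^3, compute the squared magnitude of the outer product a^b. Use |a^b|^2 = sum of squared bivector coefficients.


a wedge b = (a1*b2 - a2*b1)*e12 + (a1*b3 - a3*b1)*e13 + (a2*b3 - a3*b2)*e23
e12 coeff: 5*(-1) - 1*(-3) = -5 - (-3) = -2
e13 coeff: 5*2 - 3*(-3) = 10 - (-9) = 19
e23 coeff: 1*2 - 3*(-1) = 2 - (-3) = 5
|a wedge b|^2 = (-2)^2 + 19^2 + 5^2
= 4 + 361 + 25
= 390


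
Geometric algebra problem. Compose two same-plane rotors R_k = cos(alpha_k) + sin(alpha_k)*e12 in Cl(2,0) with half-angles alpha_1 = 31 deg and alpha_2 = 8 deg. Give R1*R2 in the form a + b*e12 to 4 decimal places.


Same-plane rotors commute and their half-angles add:
R1*R2 = cos(a1 + a2) + sin(a1 + a2)*e12.
a1 + a2 = 31 + 8 = 39 deg
cos(39 deg) = 0.7771
sin(39 deg) = 0.6293
R1*R2 = 0.7771 + 0.6293*e12


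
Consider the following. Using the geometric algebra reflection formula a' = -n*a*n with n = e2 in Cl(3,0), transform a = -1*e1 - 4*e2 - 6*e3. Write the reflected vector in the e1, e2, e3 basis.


Reflection formula: a' = -n*a*n, with n = e2 (unit vector, n^2 = 1).
For reflection through hyperplane perp to e2:
The component along e2 flips sign, others stay.
a = (-1, -4, -6)
a' = (-1, 4, -6)
a' = -1*e1 + 4*e2 - 6*e3


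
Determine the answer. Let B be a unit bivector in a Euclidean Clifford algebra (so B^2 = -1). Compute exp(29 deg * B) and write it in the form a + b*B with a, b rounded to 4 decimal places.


For a unit bivector B with B^2 = -1, the exponential series gives
e^(theta*B) = cos(theta) + sin(theta)*B (the GA analogue of Euler's formula).
theta = 29 degrees = 0.506145 rad
cos(29 deg) = 0.8746
sin(29 deg) = 0.4848
exp(theta*B) = 0.8746 + 0.4848*B


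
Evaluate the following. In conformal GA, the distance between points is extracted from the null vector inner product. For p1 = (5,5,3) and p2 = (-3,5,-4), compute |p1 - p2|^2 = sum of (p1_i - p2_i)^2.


p1 - p2 = (8, 0, 7)
|p1 - p2|^2 = 8^2 + 0^2 + 7^2
= 64 + 0 + 49
= 113


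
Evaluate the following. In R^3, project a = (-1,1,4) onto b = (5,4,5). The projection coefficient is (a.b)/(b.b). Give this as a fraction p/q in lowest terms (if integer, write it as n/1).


Projection coefficient = (a . b) / (b . b)
a . b = (-1)*5 + 1*4 + 4*5
= -5 + 4 + 20 = 19
b . b = 5^2 + 4^2 + 5^2
= 25 + 16 + 25 = 66
Coefficient = 19/66
In lowest terms: 19/66


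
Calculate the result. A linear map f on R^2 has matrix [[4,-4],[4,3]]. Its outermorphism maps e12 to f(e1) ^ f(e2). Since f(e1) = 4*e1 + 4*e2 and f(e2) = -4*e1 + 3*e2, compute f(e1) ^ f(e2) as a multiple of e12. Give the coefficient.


The outermorphism of a linear map f sends e1^e2 to f(e1)^f(e2).
f(e1) = 4*e1 + 4*e2
f(e2) = -4*e1 + 3*e2
f(e1) ^ f(e2) = (4*e1 + 4*e2) ^ (-4*e1 + 3*e2)
= 4*3*e12 + 4*(-4)*e21
= (12 - (-16))*e12
= 28*e12
Coefficient = 28


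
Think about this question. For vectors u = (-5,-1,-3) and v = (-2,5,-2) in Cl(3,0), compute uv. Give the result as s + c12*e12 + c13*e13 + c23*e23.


In Cl(3,0): e_i^2 = 1, e_ie_j = -e_je_i for i != j.
Scalar part = u . v = (-5)*(-2) + (-1)*5 + (-3)*(-2)
= 10 + (-5) + 6 = 11
e12 coeff = (-5)*5 - (-1)*(-2) = -25 - 2 = -27
e13 coeff = (-5)*(-2) - (-3)*(-2) = 10 - 6 = 4
e23 coeff = (-1)*(-2) - (-3)*5 = 2 - (-15) = 17
uv = 11 - 27*e12 + 4*e13 + 17*e23


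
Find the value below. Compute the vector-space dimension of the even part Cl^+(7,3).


Even subalgebra dimension = 2^(n-1)
n = 7 + 3 = 10
2^(10 - 1) = 2^9 = 512
Verification: sum of C(10,k) for even k = 1 + 45 + 210 + 210 + 45 + 1 = 512
Result = 512


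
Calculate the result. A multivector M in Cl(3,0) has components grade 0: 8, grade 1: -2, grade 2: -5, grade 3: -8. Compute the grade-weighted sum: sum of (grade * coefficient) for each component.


Grade-weighted sum = sum of grade_k * coefficient_k
0*8 = 0
1*(-2) = -2
2*(-5) = -10
3*(-8) = -24
Total = 0 + (-2) + (-10) + (-24) = -36


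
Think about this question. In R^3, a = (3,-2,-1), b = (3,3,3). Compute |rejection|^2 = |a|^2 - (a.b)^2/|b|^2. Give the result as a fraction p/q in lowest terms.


|a|^2 = 3^2 + (-2)^2 + (-1)^2 = 14
|b|^2 = 3^2 + 3^2 + 3^2 = 27
a . b = 3*3 + (-2)*3 + (-1)*3 = 0
(a.b)^2 = 0^2 = 0
|rej|^2 = 14 - 0/27
= (378 - 0)/27
= 378/27
In lowest terms: 14/1


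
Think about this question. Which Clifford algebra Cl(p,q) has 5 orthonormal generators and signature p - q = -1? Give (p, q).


We need p + q = 5 and p - q = -1.
Adding: 2p = 5 + (-1) = 4, so p = 2.
Then q = 5 - 2 = 3.
(p, q) = (2, 3)


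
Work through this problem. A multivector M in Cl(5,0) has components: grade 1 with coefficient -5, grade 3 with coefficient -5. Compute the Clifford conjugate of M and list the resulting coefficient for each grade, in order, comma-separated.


Clifford conjugate sign for grade k: (-1)^(k(k+1)/2)
Grade 1: (-1)^(1*2/2) = (-1)^1 = -1, coeff -5 -> 5
Grade 3: (-1)^(3*4/2) = (-1)^6 = 1, coeff -5 -> -5
Conjugated coefficients: 5, -5


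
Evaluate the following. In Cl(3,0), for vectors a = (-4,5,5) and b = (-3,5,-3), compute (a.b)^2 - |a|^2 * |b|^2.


a . b = (-4)*(-3) + 5*5 + 5*(-3)
= 12 + 25 + (-15) = 22
|a|^2 = (-4)^2 + 5^2 + 5^2 = 66
|b|^2 = (-3)^2 + 5^2 + (-3)^2 = 43
(a.b)^2 = 22^2 = 484
|a|^2 * |b|^2 = 66 * 43 = 2838
Result = 484 - 2838 = -2354


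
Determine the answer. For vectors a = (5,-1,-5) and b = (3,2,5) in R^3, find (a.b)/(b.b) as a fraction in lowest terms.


Projection coefficient = (a . b) / (b . b)
a . b = 5*3 + (-1)*2 + (-5)*5
= 15 + (-2) + (-25) = -12
b . b = 3^2 + 2^2 + 5^2
= 9 + 4 + 25 = 38
Coefficient = -12/38
In lowest terms: -6/19


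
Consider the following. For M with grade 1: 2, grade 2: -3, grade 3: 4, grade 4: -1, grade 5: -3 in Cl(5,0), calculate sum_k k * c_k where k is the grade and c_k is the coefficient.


Grade-weighted sum = sum of grade_k * coefficient_k
1*2 = 2
2*(-3) = -6
3*4 = 12
4*(-1) = -4
5*(-3) = -15
Total = 2 + (-6) + 12 + (-4) + (-15) = -11


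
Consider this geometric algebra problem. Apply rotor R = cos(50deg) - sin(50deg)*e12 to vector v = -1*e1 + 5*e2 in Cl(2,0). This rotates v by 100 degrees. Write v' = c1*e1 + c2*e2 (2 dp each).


Rotor R = cos(50deg) - sin(50deg)*e12
Rotation angle theta = 2 * 50 = 100 degrees
v' = R*v*~R rotates v by theta.
cos(100deg) = -0.1736, sin(100deg) = 0.9848
v'_1 = -1*cos(100deg) - 5*sin(100deg)
= -1*(-0.1736) - 5*0.9848
= -4.75
v'_2 = -1*sin(100deg) + 5*cos(100deg)
= -1*0.9848 + 5*(-0.1736)
= -1.85
v' = -4.75*e1 - 1.85*e2


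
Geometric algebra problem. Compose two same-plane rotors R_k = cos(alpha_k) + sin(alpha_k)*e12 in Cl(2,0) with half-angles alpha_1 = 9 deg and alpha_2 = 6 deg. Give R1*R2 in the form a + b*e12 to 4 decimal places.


Same-plane rotors commute and their half-angles add:
R1*R2 = cos(a1 + a2) + sin(a1 + a2)*e12.
a1 + a2 = 9 + 6 = 15 deg
cos(15 deg) = 0.9659
sin(15 deg) = 0.2588
R1*R2 = 0.9659 + 0.2588*e12


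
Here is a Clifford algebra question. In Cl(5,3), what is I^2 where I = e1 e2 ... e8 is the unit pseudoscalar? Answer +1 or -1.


The pseudoscalar I = e1...e_n (product of all n generators) of Cl(p,q) satisfies I^2 = (-1)^(q + n(n-1)/2).
p = 5, q = 3, n = p + q = 8
n(n-1)/2 = 8 * 7 / 2 = 28
Exponent = q + n(n-1)/2 = 3 + 28 = 31
I^2 = (-1)^31 = -1


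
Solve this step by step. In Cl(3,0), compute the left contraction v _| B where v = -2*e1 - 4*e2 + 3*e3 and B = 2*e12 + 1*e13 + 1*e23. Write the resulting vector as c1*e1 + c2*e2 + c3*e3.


Left contraction v _| B = <vB>_1 (grade-1 part of the geometric product vB).
Using e1_|e12 = e2, e2_|e12 = -e1, e1_|e13 = e3, e3_|e13 = -e1, e2_|e23 = e3, e3_|e23 = -e2:
e1 coeff: -v2*b12 - v3*b13 = -(-4)*(2) - (3)*(1) = 5
e2 coeff: v1*b12 - v3*b23 = (-2)*(2) - (3)*(1) = -7
e3 coeff: v1*b13 + v2*b23 = (-2)*(1) + (-4)*(1) = -6
v _| B = 5*e1 - 7*e2 - 6*e3


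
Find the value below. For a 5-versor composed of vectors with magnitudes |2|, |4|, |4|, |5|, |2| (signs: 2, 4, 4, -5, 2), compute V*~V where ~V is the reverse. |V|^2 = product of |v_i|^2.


Each vector v_i has |v_i|^2 = s_i^2
Squared scales: 2^2 = 4, 4^2 = 16, 4^2 = 16, (-5)^2 = 25, 2^2 = 4
|V|^2 = 4 * 16 * 16 * 25 * 4
= 102400


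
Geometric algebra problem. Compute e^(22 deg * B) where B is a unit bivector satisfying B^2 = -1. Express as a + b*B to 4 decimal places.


For a unit bivector B with B^2 = -1, the exponential series gives
e^(theta*B) = cos(theta) + sin(theta)*B (the GA analogue of Euler's formula).
theta = 22 degrees = 0.383972 rad
cos(22 deg) = 0.9272
sin(22 deg) = 0.3746
exp(theta*B) = 0.9272 + 0.3746*B


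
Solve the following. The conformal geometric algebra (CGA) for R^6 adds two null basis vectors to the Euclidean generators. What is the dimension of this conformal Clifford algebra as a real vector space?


The conformal model of R^6 uses Cl(7,1): the 6 Euclidean generators plus two extra orthogonal generators e+ (e+^2 = +1) and e- (e-^2 = -1), from which the null vectors e0, einf are built.
Number of generators m = 6 + 2 = 8.
dim Cl(p,q) = 2^m = 2^8 = 256


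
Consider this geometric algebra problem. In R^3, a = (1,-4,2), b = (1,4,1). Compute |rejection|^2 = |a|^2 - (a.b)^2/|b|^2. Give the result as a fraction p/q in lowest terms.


|a|^2 = 1^2 + (-4)^2 + 2^2 = 21
|b|^2 = 1^2 + 4^2 + 1^2 = 18
a . b = 1*1 + (-4)*4 + 2*1 = -13
(a.b)^2 = (-13)^2 = 169
|rej|^2 = 21 - 169/18
= (378 - 169)/18
= 209/18
In lowest terms: 209/18


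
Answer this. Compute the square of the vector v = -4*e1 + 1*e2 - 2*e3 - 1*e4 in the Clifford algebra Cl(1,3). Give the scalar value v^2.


v^2 = sum of c_i^2 * e_i^2
Positive signature terms (e_i^2 = +1): (-4)^2 = 16
Negative signature terms (e_j^2 = -1): 1^2 + (-2)^2 + (-1)^2 = 6
v^2 = 16 - 6 = 10


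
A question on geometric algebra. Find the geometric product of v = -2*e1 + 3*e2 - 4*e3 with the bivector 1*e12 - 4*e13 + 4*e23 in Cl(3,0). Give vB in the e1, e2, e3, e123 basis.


vB has grade-1 (vector) and grade-3 (trivector) parts: vB = (v _| B) + (v ^ B).
Vector part <vB>_1:
  e1: -v2*b12 - v3*b13 = -(3)*(1) - (-4)*(-4) = -19
  e2: v1*b12 - v3*b23 = (-2)*(1) - (-4)*(4) = 14
  e3: v1*b13 + v2*b23 = (-2)*(-4) + (3)*(4) = 20
Trivector part <vB>_3:
  e123: v1*b23 - v2*b13 + v3*b12 = (-2)*(4) - (3)*(-4) + (-4)*(1) = 0
vB = -19*e1 + 14*e2 + 20*e3 + 0*e123


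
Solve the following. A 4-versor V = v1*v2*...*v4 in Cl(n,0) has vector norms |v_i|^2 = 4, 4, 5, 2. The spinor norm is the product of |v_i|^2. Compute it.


Spinor norm N(V) = |v1|^2 * |v2|^2 * ... * |v4|^2
= 4 * 4 * 5 * 2
Running product: 4, 16, 80, 160
N(V) = 160


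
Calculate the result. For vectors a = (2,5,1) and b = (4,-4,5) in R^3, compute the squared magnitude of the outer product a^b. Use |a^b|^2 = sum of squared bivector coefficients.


a wedge b = (a1*b2 - a2*b1)*e12 + (a1*b3 - a3*b1)*e13 + (a2*b3 - a3*b2)*e23
e12 coeff: 2*(-4) - 5*4 = -8 - 20 = -28
e13 coeff: 2*5 - 1*4 = 10 - 4 = 6
e23 coeff: 5*5 - 1*(-4) = 25 - (-4) = 29
|a wedge b|^2 = (-28)^2 + 6^2 + 29^2
= 784 + 36 + 841
= 1661


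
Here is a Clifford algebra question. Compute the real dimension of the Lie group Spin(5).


Spin(n) double-covers SO(n); both have Lie algebra so(n) of dimension n(n-1)/2.
n = 5
n(n-1) = 5 * 4 = 20
dim Spin(5) = 20/2 = 10


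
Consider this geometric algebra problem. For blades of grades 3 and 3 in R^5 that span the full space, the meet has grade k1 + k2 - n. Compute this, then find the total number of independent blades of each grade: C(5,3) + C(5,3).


Meet grade = grade(A) + grade(B) - n
= 3 + 3 - 5 = 1
C(5,3) = 10
C(5,3) = 10
dim_A + dim_B = 10 + 10 = 20


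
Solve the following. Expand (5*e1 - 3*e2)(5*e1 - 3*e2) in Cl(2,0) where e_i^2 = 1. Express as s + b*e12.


Expand: (5*e1 - 3*e2)(5*e1 - 3*e2)
= 5*5*e1e1 + 5*(-3)*e1e2 + (-3)*5*e2e1 + (-3)*(-3)*e2e2
Using e1^2 = e2^2 = 1, e2e1 = -e1e2:
Scalar part s = 5*5 + (-3)*(-3) = 25 + 9 = 34
Bivector part b = 5*(-3) - (-3)*5 = -15 - (-15) = 0
uv = 34 + 0*e12


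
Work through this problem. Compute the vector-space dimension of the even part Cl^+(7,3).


Even subalgebra dimension = 2^(n-1)
n = 7 + 3 = 10
2^(10 - 1) = 2^9 = 512
Verification: sum of C(10,k) for even k = 1 + 45 + 210 + 210 + 45 + 1 = 512
Result = 512


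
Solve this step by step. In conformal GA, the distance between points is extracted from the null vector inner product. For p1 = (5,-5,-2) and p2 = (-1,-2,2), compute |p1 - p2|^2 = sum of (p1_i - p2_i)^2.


p1 - p2 = (6, -3, -4)
|p1 - p2|^2 = 6^2 + (-3)^2 + (-4)^2
= 36 + 9 + 16
= 61


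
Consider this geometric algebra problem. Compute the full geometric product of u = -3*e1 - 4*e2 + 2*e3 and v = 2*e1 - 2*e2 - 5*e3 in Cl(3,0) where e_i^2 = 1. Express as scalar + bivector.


In Cl(3,0): e_i^2 = 1, e_ie_j = -e_je_i for i != j.
Scalar part = u . v = (-3)*2 + (-4)*(-2) + 2*(-5)
= -6 + 8 + (-10) = -8
e12 coeff = (-3)*(-2) - (-4)*2 = 6 - (-8) = 14
e13 coeff = (-3)*(-5) - 2*2 = 15 - 4 = 11
e23 coeff = (-4)*(-5) - 2*(-2) = 20 - (-4) = 24
uv = -8 + 14*e12 + 11*e13 + 24*e23


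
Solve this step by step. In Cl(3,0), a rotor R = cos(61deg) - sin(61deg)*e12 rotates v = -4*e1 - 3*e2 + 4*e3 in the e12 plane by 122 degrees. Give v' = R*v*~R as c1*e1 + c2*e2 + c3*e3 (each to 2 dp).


Rotor R = cos(61deg) - sin(61deg)*e12
Rotation angle theta = 2 * 61 = 122 degrees in the e12 plane (e1 -> e2).
The component perpendicular to the plane (e3) is invariant: v'_3 = v3 = 4.00
cos(122deg) = -0.5299, sin(122deg) = 0.8480
v'_1 = v1*cos(theta) - v2*sin(theta) = -4*(-0.5299) - (-3)*0.8480 = 4.66
v'_2 = v1*sin(theta) + v2*cos(theta) = -4*0.8480 + (-3)*(-0.5299) = -1.80
v' = 4.66*e1 - 1.80*e2 + 4.00*e3


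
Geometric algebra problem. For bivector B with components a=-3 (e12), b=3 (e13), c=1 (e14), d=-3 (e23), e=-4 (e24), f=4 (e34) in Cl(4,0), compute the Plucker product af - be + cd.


Plucker relation: af - be + cd
a*f = (-3)*4 = -12
b*e = 3*(-4) = -12
c*d = 1*(-3) = -3
af - be + cd = -12 - (-12) + (-3)
= -3


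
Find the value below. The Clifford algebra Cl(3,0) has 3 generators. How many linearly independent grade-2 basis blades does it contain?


Number of grade-k basis blades in Cl(p,q) with n = p + q is C(n, k).
n = 3 + 0 = 3
C(3, 2) = 3! / (2! * 1!)
= 6 / (2 * 1)
= 3


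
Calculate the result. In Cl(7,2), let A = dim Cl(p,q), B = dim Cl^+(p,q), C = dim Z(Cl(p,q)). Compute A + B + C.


n = 7 + 2 = 9
Total dim = 2^9 = 512
Even subalgebra dim = 2^8 = 256
n is odd, so center dim = 2
Sum = 512 + 256 + 2 = 770


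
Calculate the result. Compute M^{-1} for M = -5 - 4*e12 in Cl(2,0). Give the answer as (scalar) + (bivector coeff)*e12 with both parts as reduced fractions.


M = -5 - 4*e12, where e12^2 = -1.
Since M commutes with its reverse ~M = a - b*e12, M * ~M = a^2 - b^2*e12^2 = a^2 + b^2.
So M^{-1} = ~M / (a^2 + b^2) = (a - b*e12)/(a^2 + b^2).
a^2 + b^2 = 25 + 16 = 41
Scalar part = -5/41 = -5/41
Bivector coeff = 4/41 = 4/41
M^{-1} = -5/41 + 4/41*e12


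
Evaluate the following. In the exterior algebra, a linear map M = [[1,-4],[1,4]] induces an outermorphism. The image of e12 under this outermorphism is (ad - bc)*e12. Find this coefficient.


The outermorphism of a linear map f sends e1^e2 to f(e1)^f(e2).
f(e1) = 1*e1 + 1*e2
f(e2) = -4*e1 + 4*e2
f(e1) ^ f(e2) = (1*e1 + 1*e2) ^ (-4*e1 + 4*e2)
= 1*4*e12 + 1*(-4)*e21
= (4 - (-4))*e12
= 8*e12
Coefficient = 8


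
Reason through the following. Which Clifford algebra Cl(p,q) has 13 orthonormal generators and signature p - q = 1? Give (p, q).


We need p + q = 13 and p - q = 1.
Adding: 2p = 13 + 1 = 14, so p = 7.
Then q = 13 - 7 = 6.
(p, q) = (7, 6)


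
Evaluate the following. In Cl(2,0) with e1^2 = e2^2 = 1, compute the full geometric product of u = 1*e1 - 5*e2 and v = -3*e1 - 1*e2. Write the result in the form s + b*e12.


Expand: (1*e1 - 5*e2)(-3*e1 - 1*e2)
= 1*(-3)*e1e1 + 1*(-1)*e1e2 + (-5)*(-3)*e2e1 + (-5)*(-1)*e2e2
Using e1^2 = e2^2 = 1, e2e1 = -e1e2:
Scalar part s = 1*(-3) + (-5)*(-1) = -3 + 5 = 2
Bivector part b = 1*(-1) - (-5)*(-3) = -1 - 15 = -16
uv = 2 - 16*e12


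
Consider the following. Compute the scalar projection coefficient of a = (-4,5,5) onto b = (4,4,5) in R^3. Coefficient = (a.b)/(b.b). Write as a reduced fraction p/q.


Projection coefficient = (a . b) / (b . b)
a . b = (-4)*4 + 5*4 + 5*5
= -16 + 20 + 25 = 29
b . b = 4^2 + 4^2 + 5^2
= 16 + 16 + 25 = 57
Coefficient = 29/57
In lowest terms: 29/57


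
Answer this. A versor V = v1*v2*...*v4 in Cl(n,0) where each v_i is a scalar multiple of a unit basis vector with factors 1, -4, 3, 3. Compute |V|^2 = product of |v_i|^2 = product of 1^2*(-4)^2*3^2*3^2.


Each vector v_i has |v_i|^2 = s_i^2
Squared scales: 1^2 = 1, (-4)^2 = 16, 3^2 = 9, 3^2 = 9
|V|^2 = 1 * 16 * 9 * 9
= 1296


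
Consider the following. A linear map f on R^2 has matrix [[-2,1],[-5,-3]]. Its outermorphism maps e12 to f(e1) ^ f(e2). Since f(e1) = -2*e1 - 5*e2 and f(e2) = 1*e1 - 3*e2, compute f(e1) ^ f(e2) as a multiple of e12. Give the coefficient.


The outermorphism of a linear map f sends e1^e2 to f(e1)^f(e2).
f(e1) = -2*e1 - 5*e2
f(e2) = 1*e1 - 3*e2
f(e1) ^ f(e2) = (-2*e1 - 5*e2) ^ (1*e1 - 3*e2)
= (-2)*(-3)*e12 + (-5)*1*e21
= (6 - (-5))*e12
= 11*e12
Coefficient = 11


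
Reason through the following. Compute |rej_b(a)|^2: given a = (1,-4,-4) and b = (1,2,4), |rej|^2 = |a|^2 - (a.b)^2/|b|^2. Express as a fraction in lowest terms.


|a|^2 = 1^2 + (-4)^2 + (-4)^2 = 33
|b|^2 = 1^2 + 2^2 + 4^2 = 21
a . b = 1*1 + (-4)*2 + (-4)*4 = -23
(a.b)^2 = (-23)^2 = 529
|rej|^2 = 33 - 529/21
= (693 - 529)/21
= 164/21
In lowest terms: 164/21


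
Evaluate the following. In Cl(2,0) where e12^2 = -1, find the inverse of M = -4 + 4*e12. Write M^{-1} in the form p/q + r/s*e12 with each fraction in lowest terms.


M = -4 + 4*e12, where e12^2 = -1.
Since M commutes with its reverse ~M = a - b*e12, M * ~M = a^2 - b^2*e12^2 = a^2 + b^2.
So M^{-1} = ~M / (a^2 + b^2) = (a - b*e12)/(a^2 + b^2).
a^2 + b^2 = 16 + 16 = 32
Scalar part = -4/32 = -1/8
Bivector coeff = -4/32 = -1/8
M^{-1} = -1/8 - 1/8*e12


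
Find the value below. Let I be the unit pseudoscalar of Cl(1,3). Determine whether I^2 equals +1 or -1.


The pseudoscalar I = e1...e_n (product of all n generators) of Cl(p,q) satisfies I^2 = (-1)^(q + n(n-1)/2).
p = 1, q = 3, n = p + q = 4
n(n-1)/2 = 4 * 3 / 2 = 6
Exponent = q + n(n-1)/2 = 3 + 6 = 9
I^2 = (-1)^9 = -1


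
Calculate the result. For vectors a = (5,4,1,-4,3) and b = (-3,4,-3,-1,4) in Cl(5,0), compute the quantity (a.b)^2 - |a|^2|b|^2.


a . b = 5*(-3) + 4*4 + 1*(-3) + (-4)*(-1) + 3*4
= -15 + 16 + (-3) + 4 + 12 = 14
|a|^2 = 5^2 + 4^2 + 1^2 + (-4)^2 + 3^2 = 67
|b|^2 = (-3)^2 + 4^2 + (-3)^2 + (-1)^2 + 4^2 = 51
(a.b)^2 = 14^2 = 196
|a|^2 * |b|^2 = 67 * 51 = 3417
Result = 196 - 3417 = -3221


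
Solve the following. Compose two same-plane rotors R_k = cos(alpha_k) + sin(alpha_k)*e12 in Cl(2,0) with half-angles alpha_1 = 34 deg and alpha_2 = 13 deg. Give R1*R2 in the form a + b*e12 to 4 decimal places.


Same-plane rotors commute and their half-angles add:
R1*R2 = cos(a1 + a2) + sin(a1 + a2)*e12.
a1 + a2 = 34 + 13 = 47 deg
cos(47 deg) = 0.6820
sin(47 deg) = 0.7314
R1*R2 = 0.6820 + 0.7314*e12


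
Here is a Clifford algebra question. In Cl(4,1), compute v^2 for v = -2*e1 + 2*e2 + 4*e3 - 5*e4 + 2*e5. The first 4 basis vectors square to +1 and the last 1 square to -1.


v^2 = sum of c_i^2 * e_i^2
Positive signature terms (e_i^2 = +1): (-2)^2 + 2^2 + 4^2 + (-5)^2 = 49
Negative signature terms (e_j^2 = -1): 2^2 = 4
v^2 = 49 - 4 = 45


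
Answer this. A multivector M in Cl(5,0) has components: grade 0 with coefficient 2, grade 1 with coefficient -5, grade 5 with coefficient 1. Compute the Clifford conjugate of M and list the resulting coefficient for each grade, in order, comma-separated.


Clifford conjugate sign for grade k: (-1)^(k(k+1)/2)
Grade 0: (-1)^(0*1/2) = (-1)^0 = 1, coeff 2 -> 2
Grade 1: (-1)^(1*2/2) = (-1)^1 = -1, coeff -5 -> 5
Grade 5: (-1)^(5*6/2) = (-1)^15 = -1, coeff 1 -> -1
Conjugated coefficients: 2, 5, -1


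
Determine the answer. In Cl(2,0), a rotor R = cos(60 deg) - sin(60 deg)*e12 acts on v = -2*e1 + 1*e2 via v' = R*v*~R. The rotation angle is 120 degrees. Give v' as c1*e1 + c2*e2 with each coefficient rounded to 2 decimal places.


Rotor R = cos(60deg) - sin(60deg)*e12
Rotation angle theta = 2 * 60 = 120 degrees
v' = R*v*~R rotates v by theta.
cos(120deg) = -0.5000, sin(120deg) = 0.8660
v'_1 = -2*cos(120deg) - 1*sin(120deg)
= -2*(-0.5000) - 1*0.8660
= 0.13
v'_2 = -2*sin(120deg) + 1*cos(120deg)
= -2*0.8660 + 1*(-0.5000)
= -2.23
v' = 0.13*e1 - 2.23*e2


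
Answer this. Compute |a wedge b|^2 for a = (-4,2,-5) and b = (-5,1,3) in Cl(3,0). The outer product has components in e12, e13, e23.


a wedge b = (a1*b2 - a2*b1)*e12 + (a1*b3 - a3*b1)*e13 + (a2*b3 - a3*b2)*e23
e12 coeff: (-4)*1 - 2*(-5) = -4 - (-10) = 6
e13 coeff: (-4)*3 - (-5)*(-5) = -12 - 25 = -37
e23 coeff: 2*3 - (-5)*1 = 6 - (-5) = 11
|a wedge b|^2 = 6^2 + (-37)^2 + 11^2
= 36 + 1369 + 121
= 1526


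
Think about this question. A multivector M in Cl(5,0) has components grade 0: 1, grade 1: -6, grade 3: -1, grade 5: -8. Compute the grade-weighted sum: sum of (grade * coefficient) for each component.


Grade-weighted sum = sum of grade_k * coefficient_k
0*1 = 0
1*(-6) = -6
3*(-1) = -3
5*(-8) = -40
Total = 0 + (-6) + (-3) + (-40) = -49


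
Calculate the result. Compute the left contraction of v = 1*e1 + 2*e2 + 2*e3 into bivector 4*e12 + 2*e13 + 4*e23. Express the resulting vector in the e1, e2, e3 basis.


Left contraction v _| B = <vB>_1 (grade-1 part of the geometric product vB).
Using e1_|e12 = e2, e2_|e12 = -e1, e1_|e13 = e3, e3_|e13 = -e1, e2_|e23 = e3, e3_|e23 = -e2:
e1 coeff: -v2*b12 - v3*b13 = -(2)*(4) - (2)*(2) = -12
e2 coeff: v1*b12 - v3*b23 = (1)*(4) - (2)*(4) = -4
e3 coeff: v1*b13 + v2*b23 = (1)*(2) + (2)*(4) = 10
v _| B = -12*e1 - 4*e2 + 10*e3


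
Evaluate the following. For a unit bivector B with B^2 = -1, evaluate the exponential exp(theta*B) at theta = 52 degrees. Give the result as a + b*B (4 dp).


For a unit bivector B with B^2 = -1, the exponential series gives
e^(theta*B) = cos(theta) + sin(theta)*B (the GA analogue of Euler's formula).
theta = 52 degrees = 0.907571 rad
cos(52 deg) = 0.6157
sin(52 deg) = 0.7880
exp(theta*B) = 0.6157 + 0.7880*B


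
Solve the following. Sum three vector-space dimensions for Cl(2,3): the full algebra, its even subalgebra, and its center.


n = 2 + 3 = 5
Total dim = 2^5 = 32
Even subalgebra dim = 2^4 = 16
n is odd, so center dim = 2
Sum = 32 + 16 + 2 = 50


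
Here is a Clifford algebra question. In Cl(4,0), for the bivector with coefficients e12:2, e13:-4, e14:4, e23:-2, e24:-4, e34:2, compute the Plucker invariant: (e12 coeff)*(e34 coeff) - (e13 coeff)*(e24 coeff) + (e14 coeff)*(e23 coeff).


Plucker relation: af - be + cd
a*f = 2*2 = 4
b*e = (-4)*(-4) = 16
c*d = 4*(-2) = -8
af - be + cd = 4 - 16 + (-8)
= -20


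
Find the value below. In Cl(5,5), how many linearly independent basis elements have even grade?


Even subalgebra dimension = 2^(n-1)
n = 5 + 5 = 10
2^(10 - 1) = 2^9 = 512
Verification: sum of C(10,k) for even k = 1 + 45 + 210 + 210 + 45 + 1 = 512
Result = 512


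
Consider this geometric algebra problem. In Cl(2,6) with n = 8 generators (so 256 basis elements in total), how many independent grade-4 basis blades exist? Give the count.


Number of grade-k basis blades in Cl(p,q) with n = p + q is C(n, k).
n = 2 + 6 = 8
C(8, 4) = 8! / (4! * 4!)
= 40320 / (24 * 24)
= 70


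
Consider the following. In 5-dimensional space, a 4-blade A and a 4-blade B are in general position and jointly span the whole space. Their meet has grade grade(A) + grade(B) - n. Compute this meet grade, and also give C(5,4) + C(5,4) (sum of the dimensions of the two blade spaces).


Meet grade = grade(A) + grade(B) - n
= 4 + 4 - 5 = 3
C(5,4) = 5
C(5,4) = 5
dim_A + dim_B = 5 + 5 = 10


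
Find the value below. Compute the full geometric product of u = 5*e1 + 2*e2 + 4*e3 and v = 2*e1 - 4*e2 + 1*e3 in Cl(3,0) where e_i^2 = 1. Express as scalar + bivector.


In Cl(3,0): e_i^2 = 1, e_ie_j = -e_je_i for i != j.
Scalar part = u . v = 5*2 + 2*(-4) + 4*1
= 10 + (-8) + 4 = 6
e12 coeff = 5*(-4) - 2*2 = -20 - 4 = -24
e13 coeff = 5*1 - 4*2 = 5 - 8 = -3
e23 coeff = 2*1 - 4*(-4) = 2 - (-16) = 18
uv = 6 - 24*e12 - 3*e13 + 18*e23


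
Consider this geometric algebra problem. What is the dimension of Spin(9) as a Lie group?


Spin(n) double-covers SO(n); both have Lie algebra so(n) of dimension n(n-1)/2.
n = 9
n(n-1) = 9 * 8 = 72
dim Spin(9) = 72/2 = 36


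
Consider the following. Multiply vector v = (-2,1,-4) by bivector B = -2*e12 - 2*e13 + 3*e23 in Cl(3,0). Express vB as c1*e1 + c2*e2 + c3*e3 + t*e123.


vB has grade-1 (vector) and grade-3 (trivector) parts: vB = (v _| B) + (v ^ B).
Vector part <vB>_1:
  e1: -v2*b12 - v3*b13 = -(1)*(-2) - (-4)*(-2) = -6
  e2: v1*b12 - v3*b23 = (-2)*(-2) - (-4)*(3) = 16
  e3: v1*b13 + v2*b23 = (-2)*(-2) + (1)*(3) = 7
Trivector part <vB>_3:
  e123: v1*b23 - v2*b13 + v3*b12 = (-2)*(3) - (1)*(-2) + (-4)*(-2) = 4
vB = -6*e1 + 16*e2 + 7*e3 + 4*e123


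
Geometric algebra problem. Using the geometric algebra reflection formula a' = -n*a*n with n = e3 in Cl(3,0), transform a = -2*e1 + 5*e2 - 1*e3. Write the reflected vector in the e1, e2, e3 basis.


Reflection formula: a' = -n*a*n, with n = e3 (unit vector, n^2 = 1).
For reflection through hyperplane perp to e3:
The component along e3 flips sign, others stay.
a = (-2, 5, -1)
a' = (-2, 5, 1)
a' = -2*e1 + 5*e2 + 1*e3


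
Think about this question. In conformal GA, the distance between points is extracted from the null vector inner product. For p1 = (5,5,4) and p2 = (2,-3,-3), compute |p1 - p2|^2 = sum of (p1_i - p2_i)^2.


p1 - p2 = (3, 8, 7)
|p1 - p2|^2 = 3^2 + 8^2 + 7^2
= 9 + 64 + 49
= 122


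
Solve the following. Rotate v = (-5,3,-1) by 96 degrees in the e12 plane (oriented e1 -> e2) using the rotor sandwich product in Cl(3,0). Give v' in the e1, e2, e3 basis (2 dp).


Rotor R = cos(48deg) - sin(48deg)*e12
Rotation angle theta = 2 * 48 = 96 degrees in the e12 plane (e1 -> e2).
The component perpendicular to the plane (e3) is invariant: v'_3 = v3 = -1.00
cos(96deg) = -0.1045, sin(96deg) = 0.9945
v'_1 = v1*cos(theta) - v2*sin(theta) = -5*(-0.1045) - 3*0.9945 = -2.46
v'_2 = v1*sin(theta) + v2*cos(theta) = -5*0.9945 + 3*(-0.1045) = -5.29
v' = -2.46*e1 - 5.29*e2 - 1.00*e3


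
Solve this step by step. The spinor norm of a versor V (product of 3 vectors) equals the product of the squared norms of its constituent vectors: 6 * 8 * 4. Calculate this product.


Spinor norm N(V) = |v1|^2 * |v2|^2 * ... * |v3|^2
= 6 * 8 * 4
Running product: 6, 48, 192
N(V) = 192


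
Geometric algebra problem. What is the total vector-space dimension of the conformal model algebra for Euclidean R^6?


The conformal model of R^6 uses Cl(7,1): the 6 Euclidean generators plus two extra orthogonal generators e+ (e+^2 = +1) and e- (e-^2 = -1), from which the null vectors e0, einf are built.
Number of generators m = 6 + 2 = 8.
dim Cl(p,q) = 2^m = 2^8 = 256


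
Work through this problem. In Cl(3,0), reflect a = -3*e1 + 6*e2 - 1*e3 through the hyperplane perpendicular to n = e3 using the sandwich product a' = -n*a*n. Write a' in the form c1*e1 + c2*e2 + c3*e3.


Reflection formula: a' = -n*a*n, with n = e3 (unit vector, n^2 = 1).
For reflection through hyperplane perp to e3:
The component along e3 flips sign, others stay.
a = (-3, 6, -1)
a' = (-3, 6, 1)
a' = -3*e1 + 6*e2 + 1*e3


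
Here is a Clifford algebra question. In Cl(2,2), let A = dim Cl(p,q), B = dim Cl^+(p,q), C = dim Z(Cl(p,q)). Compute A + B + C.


n = 2 + 2 = 4
Total dim = 2^4 = 16
Even subalgebra dim = 2^3 = 8
n is even, so center dim = 1
Sum = 16 + 8 + 1 = 25


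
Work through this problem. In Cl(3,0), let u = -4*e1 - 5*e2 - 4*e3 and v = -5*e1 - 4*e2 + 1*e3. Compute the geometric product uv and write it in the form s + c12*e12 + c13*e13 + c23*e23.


In Cl(3,0): e_i^2 = 1, e_ie_j = -e_je_i for i != j.
Scalar part = u . v = (-4)*(-5) + (-5)*(-4) + (-4)*1
= 20 + 20 + (-4) = 36
e12 coeff = (-4)*(-4) - (-5)*(-5) = 16 - 25 = -9
e13 coeff = (-4)*1 - (-4)*(-5) = -4 - 20 = -24
e23 coeff = (-5)*1 - (-4)*(-4) = -5 - 16 = -21
uv = 36 - 9*e12 - 24*e13 - 21*e23


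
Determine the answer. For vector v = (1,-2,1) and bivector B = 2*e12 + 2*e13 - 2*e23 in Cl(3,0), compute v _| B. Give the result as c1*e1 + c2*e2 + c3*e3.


Left contraction v _| B = <vB>_1 (grade-1 part of the geometric product vB).
Using e1_|e12 = e2, e2_|e12 = -e1, e1_|e13 = e3, e3_|e13 = -e1, e2_|e23 = e3, e3_|e23 = -e2:
e1 coeff: -v2*b12 - v3*b13 = -(-2)*(2) - (1)*(2) = 2
e2 coeff: v1*b12 - v3*b23 = (1)*(2) - (1)*(-2) = 4
e3 coeff: v1*b13 + v2*b23 = (1)*(2) + (-2)*(-2) = 6
v _| B = 2*e1 + 4*e2 + 6*e3


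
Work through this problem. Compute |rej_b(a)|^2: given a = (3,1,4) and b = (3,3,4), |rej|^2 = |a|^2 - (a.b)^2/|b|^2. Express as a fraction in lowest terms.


|a|^2 = 3^2 + 1^2 + 4^2 = 26
|b|^2 = 3^2 + 3^2 + 4^2 = 34
a . b = 3*3 + 1*3 + 4*4 = 28
(a.b)^2 = 28^2 = 784
|rej|^2 = 26 - 784/34
= (884 - 784)/34
= 100/34
In lowest terms: 50/17


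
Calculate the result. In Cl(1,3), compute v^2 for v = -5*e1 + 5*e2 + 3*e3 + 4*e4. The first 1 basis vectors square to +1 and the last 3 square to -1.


v^2 = sum of c_i^2 * e_i^2
Positive signature terms (e_i^2 = +1): (-5)^2 = 25
Negative signature terms (e_j^2 = -1): 5^2 + 3^2 + 4^2 = 50
v^2 = 25 - 50 = -25


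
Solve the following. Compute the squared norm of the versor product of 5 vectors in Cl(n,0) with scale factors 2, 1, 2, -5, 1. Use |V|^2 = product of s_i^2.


Each vector v_i has |v_i|^2 = s_i^2
Squared scales: 2^2 = 4, 1^2 = 1, 2^2 = 4, (-5)^2 = 25, 1^2 = 1
|V|^2 = 4 * 1 * 4 * 25 * 1
= 400


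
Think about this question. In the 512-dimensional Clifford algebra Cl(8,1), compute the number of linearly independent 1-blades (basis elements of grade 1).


Number of grade-k basis blades in Cl(p,q) with n = p + q is C(n, k).
n = 8 + 1 = 9
C(9, 1) = 9! / (1! * 8!)
= 362880 / (1 * 40320)
= 9


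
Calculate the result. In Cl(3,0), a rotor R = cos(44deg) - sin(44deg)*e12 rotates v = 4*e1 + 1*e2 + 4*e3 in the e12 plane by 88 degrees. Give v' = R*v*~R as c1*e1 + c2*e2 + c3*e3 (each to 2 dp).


Rotor R = cos(44deg) - sin(44deg)*e12
Rotation angle theta = 2 * 44 = 88 degrees in the e12 plane (e1 -> e2).
The component perpendicular to the plane (e3) is invariant: v'_3 = v3 = 4.00
cos(88deg) = 0.0349, sin(88deg) = 0.9994
v'_1 = v1*cos(theta) - v2*sin(theta) = 4*0.0349 - 1*0.9994 = -0.86
v'_2 = v1*sin(theta) + v2*cos(theta) = 4*0.9994 + 1*0.0349 = 4.03
v' = -0.86*e1 + 4.03*e2 + 4.00*e3


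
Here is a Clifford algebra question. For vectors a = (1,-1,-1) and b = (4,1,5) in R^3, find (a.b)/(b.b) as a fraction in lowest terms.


Projection coefficient = (a . b) / (b . b)
a . b = 1*4 + (-1)*1 + (-1)*5
= 4 + (-1) + (-5) = -2
b . b = 4^2 + 1^2 + 5^2
= 16 + 1 + 25 = 42
Coefficient = -2/42
In lowest terms: -1/21


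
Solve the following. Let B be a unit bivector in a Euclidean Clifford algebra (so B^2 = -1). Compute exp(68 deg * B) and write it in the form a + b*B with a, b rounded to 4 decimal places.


For a unit bivector B with B^2 = -1, the exponential series gives
e^(theta*B) = cos(theta) + sin(theta)*B (the GA analogue of Euler's formula).
theta = 68 degrees = 1.186824 rad
cos(68 deg) = 0.3746
sin(68 deg) = 0.9272
exp(theta*B) = 0.3746 + 0.9272*B


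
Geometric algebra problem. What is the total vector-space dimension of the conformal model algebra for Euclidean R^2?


The conformal model of R^2 uses Cl(3,1): the 2 Euclidean generators plus two extra orthogonal generators e+ (e+^2 = +1) and e- (e-^2 = -1), from which the null vectors e0, einf are built.
Number of generators m = 2 + 2 = 4.
dim Cl(p,q) = 2^m = 2^4 = 16


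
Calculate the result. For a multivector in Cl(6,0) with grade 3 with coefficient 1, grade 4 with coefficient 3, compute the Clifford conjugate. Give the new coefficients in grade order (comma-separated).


Clifford conjugate sign for grade k: (-1)^(k(k+1)/2)
Grade 3: (-1)^(3*4/2) = (-1)^6 = 1, coeff 1 -> 1
Grade 4: (-1)^(4*5/2) = (-1)^10 = 1, coeff 3 -> 3
Conjugated coefficients: 1, 3


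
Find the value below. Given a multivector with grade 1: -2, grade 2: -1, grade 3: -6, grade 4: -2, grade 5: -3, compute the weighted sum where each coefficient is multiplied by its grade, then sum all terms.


Grade-weighted sum = sum of grade_k * coefficient_k
1*(-2) = -2
2*(-1) = -2
3*(-6) = -18
4*(-2) = -8
5*(-3) = -15
Total = -2 + (-2) + (-18) + (-8) + (-15) = -45


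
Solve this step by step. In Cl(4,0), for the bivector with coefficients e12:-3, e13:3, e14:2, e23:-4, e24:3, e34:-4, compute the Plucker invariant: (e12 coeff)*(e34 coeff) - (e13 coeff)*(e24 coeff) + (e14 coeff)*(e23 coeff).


Plucker relation: af - be + cd
a*f = (-3)*(-4) = 12
b*e = 3*3 = 9
c*d = 2*(-4) = -8
af - be + cd = 12 - 9 + (-8)
= -5
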